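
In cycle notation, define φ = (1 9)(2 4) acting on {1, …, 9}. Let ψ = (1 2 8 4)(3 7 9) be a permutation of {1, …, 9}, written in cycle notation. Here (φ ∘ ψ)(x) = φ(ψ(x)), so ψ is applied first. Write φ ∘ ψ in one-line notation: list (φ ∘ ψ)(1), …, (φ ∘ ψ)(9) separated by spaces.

4 8 7 9 5 6 1 2 3

Chase each element through ψ then φ: 1 → 2 → 4; 2 → 8 → 8; 3 → 7 → 7; 4 → 1 → 9; 5 → 5 → 5; 6 → 6 → 6; 7 → 9 → 1; 8 → 4 → 2; 9 → 3 → 3.
Collecting the images, φ ∘ ψ = [4 8 7 9 5 6 1 2 3].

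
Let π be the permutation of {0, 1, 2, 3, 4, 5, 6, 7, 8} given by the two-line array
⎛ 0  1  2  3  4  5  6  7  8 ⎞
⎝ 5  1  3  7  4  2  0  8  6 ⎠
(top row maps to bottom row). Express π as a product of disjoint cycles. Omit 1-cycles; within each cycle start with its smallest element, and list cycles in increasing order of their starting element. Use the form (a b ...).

Iterating π from 0 gives 0 → 5 → 2 → 3 → 7 → 8 → 6 → 0; that is the 7-cycle (0 5 2 3 7 8 6).
Repeating from the next unused element and collecting all non-trivial cycles gives (0 5 2 3 7 8 6).

(0 5 2 3 7 8 6)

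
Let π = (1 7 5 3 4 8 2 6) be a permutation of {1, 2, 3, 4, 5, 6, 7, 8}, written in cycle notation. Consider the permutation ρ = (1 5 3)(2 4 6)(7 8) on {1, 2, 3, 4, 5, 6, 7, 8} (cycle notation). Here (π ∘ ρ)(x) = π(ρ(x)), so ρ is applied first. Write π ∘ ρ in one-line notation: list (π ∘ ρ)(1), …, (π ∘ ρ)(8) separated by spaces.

3 8 7 1 4 6 2 5

(π ∘ ρ)(x) = π(ρ(x)). Computing each image: π(ρ(1)) = π(5) = 3, π(ρ(2)) = π(4) = 8, π(ρ(3)) = π(1) = 7, π(ρ(4)) = π(6) = 1, π(ρ(5)) = π(3) = 4, π(ρ(6)) = π(2) = 6, π(ρ(7)) = π(8) = 2, π(ρ(8)) = π(7) = 5.
Hence π ∘ ρ = [3 8 7 1 4 6 2 5].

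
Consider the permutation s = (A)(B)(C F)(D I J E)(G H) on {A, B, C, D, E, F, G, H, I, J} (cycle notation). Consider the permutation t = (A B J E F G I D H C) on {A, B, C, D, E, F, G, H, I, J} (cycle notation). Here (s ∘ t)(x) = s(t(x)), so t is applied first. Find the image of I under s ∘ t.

I

First apply t: t(I) = D, then s(D) = I. Thus (s ∘ t)(I) = I.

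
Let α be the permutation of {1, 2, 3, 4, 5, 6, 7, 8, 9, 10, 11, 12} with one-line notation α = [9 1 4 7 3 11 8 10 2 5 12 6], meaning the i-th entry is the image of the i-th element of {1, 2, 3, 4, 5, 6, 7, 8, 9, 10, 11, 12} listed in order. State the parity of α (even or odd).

odd

In disjoint-cycle form the cycle lengths are 6, 3, 3.
A cycle of length ℓ contributes ℓ−1 transpositions, so α is a product of 5 + 2 + 2 = 9 transpositions — odd.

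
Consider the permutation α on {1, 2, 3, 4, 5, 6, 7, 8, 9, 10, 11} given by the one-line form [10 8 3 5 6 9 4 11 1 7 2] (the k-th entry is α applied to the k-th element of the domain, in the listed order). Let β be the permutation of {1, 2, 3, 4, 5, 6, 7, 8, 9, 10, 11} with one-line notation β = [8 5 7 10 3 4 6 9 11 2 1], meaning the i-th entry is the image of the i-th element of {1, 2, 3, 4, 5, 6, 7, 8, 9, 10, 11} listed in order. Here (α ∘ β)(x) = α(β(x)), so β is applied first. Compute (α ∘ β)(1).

First apply β: β(1) = 8, then α(8) = 11. Thus (α ∘ β)(1) = 11.

11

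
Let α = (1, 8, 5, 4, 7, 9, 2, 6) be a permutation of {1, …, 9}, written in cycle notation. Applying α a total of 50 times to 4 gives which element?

9

4 lies in the 8-cycle (1, 8, 5, 4, 7, 9, 2, 6).
On an 8-cycle, α^8 is the identity, so α^50 = α^2 there (50 ≡ 2 mod 8).
Advancing 2 steps from 4: 4 → 7 → 9.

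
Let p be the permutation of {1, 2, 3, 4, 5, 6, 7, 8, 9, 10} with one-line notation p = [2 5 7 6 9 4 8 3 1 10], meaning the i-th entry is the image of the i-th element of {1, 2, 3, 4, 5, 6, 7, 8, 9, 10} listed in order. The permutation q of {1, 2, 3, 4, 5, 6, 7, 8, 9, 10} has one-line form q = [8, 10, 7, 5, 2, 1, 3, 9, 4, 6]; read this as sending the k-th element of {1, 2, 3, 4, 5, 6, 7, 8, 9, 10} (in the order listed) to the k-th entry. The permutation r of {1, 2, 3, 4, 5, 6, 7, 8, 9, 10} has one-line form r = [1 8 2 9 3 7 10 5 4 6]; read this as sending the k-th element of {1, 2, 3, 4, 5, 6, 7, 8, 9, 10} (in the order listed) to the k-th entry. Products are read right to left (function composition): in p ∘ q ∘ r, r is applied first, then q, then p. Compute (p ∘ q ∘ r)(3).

Apply the permutations in order: r(3) = 2, then q(2) = 10, then p(10) = 10. So (p ∘ q ∘ r)(3) = 10.

10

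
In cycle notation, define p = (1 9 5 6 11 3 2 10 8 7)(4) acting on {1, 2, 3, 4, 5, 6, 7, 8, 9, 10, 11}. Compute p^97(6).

1

6 lies in the 10-cycle (1 9 5 6 11 3 2 10 8 7).
On a 10-cycle, p^10 is the identity, so p^97 = p^7 there (97 ≡ 7 mod 10).
Advancing 7 steps from 6: 6 → 11 → 3 → 2 → 10 → 8 → 7 → 1.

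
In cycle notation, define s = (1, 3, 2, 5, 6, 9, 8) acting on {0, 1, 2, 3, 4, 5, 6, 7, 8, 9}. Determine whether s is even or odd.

even

The cycle lengths are 7, 1, 1, 1.
A cycle is odd iff its length is even; s has 0 even-length cycles, so sgn(s) = (−1)^0 and s is even.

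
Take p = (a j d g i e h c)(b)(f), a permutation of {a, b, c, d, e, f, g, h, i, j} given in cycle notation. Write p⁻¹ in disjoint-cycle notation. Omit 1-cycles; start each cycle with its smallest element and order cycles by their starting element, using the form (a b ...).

The inverse reverses each cycle.
Reversing each cycle of p and rotating so the smallest element leads gives (a c h e i g d j).

(a c h e i g d j)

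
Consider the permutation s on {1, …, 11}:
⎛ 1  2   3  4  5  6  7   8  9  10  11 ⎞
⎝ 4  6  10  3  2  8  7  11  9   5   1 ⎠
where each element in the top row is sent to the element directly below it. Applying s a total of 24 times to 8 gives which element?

5

Tracing 8 → 11 → … returns to 8 after 9 steps, so 8 lies in a 9-cycle (1, 4, 3, 10, 5, 2, 6, 8, 11).
Since the cycle has length 9, s^24 acts on it the same as s^6 (24 mod 9 = 6).
Advancing 6 steps from 8: 8 → 11 → 1 → 4 → 3 → 10 → 5.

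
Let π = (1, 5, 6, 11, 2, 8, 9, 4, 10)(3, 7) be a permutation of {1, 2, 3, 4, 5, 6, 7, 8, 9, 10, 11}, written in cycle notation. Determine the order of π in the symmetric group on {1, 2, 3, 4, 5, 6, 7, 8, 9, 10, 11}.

18

The disjoint cycles have lengths 9, 2.
The order of π is the least common multiple of its cycle lengths: lcm(9, 2) = 18.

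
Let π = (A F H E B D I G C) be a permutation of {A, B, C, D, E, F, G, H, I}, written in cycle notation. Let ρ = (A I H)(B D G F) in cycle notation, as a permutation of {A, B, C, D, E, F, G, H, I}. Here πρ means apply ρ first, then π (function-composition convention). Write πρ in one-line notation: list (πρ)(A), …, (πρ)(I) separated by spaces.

Chase each element through ρ then π: A → I → G; B → D → I; C → C → A; D → G → C; E → E → B; F → B → D; G → F → H; H → A → F; I → H → E.
Collecting the images, πρ = [G I A C B D H F E].

G I A C B D H F E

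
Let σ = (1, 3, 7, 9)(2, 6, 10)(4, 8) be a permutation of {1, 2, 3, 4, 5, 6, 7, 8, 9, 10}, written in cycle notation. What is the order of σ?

12

The cycle type of σ is (4, 3, 2, 1).
The order is lcm(4, 3, 2) = 12.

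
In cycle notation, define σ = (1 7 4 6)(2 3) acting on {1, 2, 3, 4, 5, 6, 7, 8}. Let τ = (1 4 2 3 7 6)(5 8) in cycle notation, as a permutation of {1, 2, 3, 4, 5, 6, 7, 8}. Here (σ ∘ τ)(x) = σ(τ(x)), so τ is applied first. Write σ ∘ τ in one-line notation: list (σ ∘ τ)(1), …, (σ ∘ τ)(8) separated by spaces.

6 2 4 3 8 7 1 5

Chase each element through τ then σ: 1 → 4 → 6; 2 → 3 → 2; 3 → 7 → 4; 4 → 2 → 3; 5 → 8 → 8; 6 → 1 → 7; 7 → 6 → 1; 8 → 5 → 5.
So σ ∘ τ in one-line form is 6 2 4 3 8 7 1 5.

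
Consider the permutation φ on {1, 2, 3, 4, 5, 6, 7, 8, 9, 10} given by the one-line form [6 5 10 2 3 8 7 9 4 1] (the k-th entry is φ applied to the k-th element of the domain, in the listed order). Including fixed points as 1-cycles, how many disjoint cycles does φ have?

2

The cycle decomposition is (1 6 8 9 4 2 5 3 10)(7), which has 2 cycles (counting 1-cycles).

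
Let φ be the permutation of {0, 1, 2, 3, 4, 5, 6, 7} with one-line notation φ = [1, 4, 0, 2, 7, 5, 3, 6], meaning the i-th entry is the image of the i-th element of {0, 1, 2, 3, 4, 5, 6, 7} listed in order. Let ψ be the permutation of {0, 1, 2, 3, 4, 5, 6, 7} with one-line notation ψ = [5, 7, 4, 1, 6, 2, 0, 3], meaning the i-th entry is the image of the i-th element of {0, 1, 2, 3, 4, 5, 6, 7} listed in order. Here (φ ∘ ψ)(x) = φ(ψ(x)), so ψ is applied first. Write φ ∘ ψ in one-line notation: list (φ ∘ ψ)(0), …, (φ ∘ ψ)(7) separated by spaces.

5 6 7 4 3 0 1 2

(φ ∘ ψ)(x) = φ(ψ(x)). Computing each image: φ(ψ(0)) = φ(5) = 5, φ(ψ(1)) = φ(7) = 6, φ(ψ(2)) = φ(4) = 7, φ(ψ(3)) = φ(1) = 4, φ(ψ(4)) = φ(6) = 3, φ(ψ(5)) = φ(2) = 0, φ(ψ(6)) = φ(0) = 1, φ(ψ(7)) = φ(3) = 2.
Hence φ ∘ ψ = [5 6 7 4 3 0 1 2].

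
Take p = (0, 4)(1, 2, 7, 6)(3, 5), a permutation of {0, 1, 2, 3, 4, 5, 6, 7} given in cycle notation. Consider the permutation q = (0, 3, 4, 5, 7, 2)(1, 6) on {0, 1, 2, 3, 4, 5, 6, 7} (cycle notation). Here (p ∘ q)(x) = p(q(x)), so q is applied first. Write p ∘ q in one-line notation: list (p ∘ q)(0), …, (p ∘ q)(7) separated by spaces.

(p ∘ q)(x) = p(q(x)). Computing each image: p(q(0)) = p(3) = 5, p(q(1)) = p(6) = 1, p(q(2)) = p(0) = 4, p(q(3)) = p(4) = 0, p(q(4)) = p(5) = 3, p(q(5)) = p(7) = 6, p(q(6)) = p(1) = 2, p(q(7)) = p(2) = 7.
Hence p ∘ q = [5 1 4 0 3 6 2 7].

5 1 4 0 3 6 2 7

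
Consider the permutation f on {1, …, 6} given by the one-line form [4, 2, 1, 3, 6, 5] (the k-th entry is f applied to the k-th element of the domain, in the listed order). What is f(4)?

4 is element number 4 of the domain, and entry number 4 of the one-line form is 3, so f(4) = 3.

3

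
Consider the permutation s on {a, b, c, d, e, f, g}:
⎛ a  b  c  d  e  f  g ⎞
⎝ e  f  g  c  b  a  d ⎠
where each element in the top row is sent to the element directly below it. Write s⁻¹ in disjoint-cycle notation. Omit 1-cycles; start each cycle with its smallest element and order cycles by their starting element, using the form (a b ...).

First write s in disjoint cycles: (a e b f)(c g d).
Reversing each cycle (and rotating so the smallest element leads) gives s⁻¹ = (a f b e)(c d g).

(a f b e)(c d g)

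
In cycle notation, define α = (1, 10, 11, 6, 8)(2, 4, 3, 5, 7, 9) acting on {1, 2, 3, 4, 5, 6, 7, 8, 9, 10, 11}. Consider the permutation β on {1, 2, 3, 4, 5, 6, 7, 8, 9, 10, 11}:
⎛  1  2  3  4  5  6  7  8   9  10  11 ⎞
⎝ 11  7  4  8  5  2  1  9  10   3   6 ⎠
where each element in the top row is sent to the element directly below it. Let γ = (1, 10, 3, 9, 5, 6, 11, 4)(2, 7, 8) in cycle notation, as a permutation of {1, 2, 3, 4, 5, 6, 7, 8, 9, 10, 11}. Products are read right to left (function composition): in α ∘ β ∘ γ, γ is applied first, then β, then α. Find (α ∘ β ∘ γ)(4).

Apply the permutations in order: γ(4) = 1, then β(1) = 11, then α(11) = 6. So (α ∘ β ∘ γ)(4) = 6.

6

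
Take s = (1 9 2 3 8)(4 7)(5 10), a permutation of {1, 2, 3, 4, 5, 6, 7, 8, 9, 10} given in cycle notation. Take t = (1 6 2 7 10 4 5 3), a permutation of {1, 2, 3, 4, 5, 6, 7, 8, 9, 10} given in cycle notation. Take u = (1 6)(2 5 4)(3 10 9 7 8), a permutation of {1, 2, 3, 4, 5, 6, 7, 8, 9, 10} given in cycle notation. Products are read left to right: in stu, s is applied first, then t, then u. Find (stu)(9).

Apply the permutations in order: s(9) = 2, then t(2) = 7, then u(7) = 8. So (stu)(9) = 8.

8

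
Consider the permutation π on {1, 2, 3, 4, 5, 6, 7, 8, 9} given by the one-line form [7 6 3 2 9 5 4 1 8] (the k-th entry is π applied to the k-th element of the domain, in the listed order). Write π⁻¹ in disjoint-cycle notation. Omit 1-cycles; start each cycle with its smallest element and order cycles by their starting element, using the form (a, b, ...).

The cycle decomposition of π is (1, 7, 4, 2, 6, 5, 9, 8).
Reversing each cycle (and rotating so the smallest element leads) gives π⁻¹ = (1, 8, 9, 5, 6, 2, 4, 7).

(1, 8, 9, 5, 6, 2, 4, 7)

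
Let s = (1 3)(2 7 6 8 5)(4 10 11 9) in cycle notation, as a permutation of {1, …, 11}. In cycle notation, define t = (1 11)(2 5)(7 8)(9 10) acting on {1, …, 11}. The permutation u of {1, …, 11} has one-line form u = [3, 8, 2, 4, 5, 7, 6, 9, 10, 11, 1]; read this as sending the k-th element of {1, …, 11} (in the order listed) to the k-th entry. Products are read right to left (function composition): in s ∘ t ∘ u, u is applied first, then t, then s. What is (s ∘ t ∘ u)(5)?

7

(s ∘ t ∘ u)(5) = s(t(u(5))). u(5) = 5, then t(5) = 2, then s(2) = 7, so the result is 7.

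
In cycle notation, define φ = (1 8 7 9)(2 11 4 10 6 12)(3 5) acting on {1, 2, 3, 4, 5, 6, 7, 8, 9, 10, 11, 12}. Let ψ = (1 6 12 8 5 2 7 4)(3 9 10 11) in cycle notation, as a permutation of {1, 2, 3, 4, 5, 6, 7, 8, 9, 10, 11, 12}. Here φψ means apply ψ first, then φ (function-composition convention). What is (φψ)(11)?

First apply ψ: ψ(11) = 3, then φ(3) = 5. Thus (φψ)(11) = 5.

5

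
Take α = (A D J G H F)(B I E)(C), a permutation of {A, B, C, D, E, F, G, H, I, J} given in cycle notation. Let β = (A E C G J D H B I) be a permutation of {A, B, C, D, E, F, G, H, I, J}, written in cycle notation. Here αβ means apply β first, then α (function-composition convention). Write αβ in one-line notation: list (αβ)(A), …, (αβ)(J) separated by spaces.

B E H F C A G I D J

(αβ)(x) = α(β(x)). Computing each image: α(β(A)) = α(E) = B, α(β(B)) = α(I) = E, α(β(C)) = α(G) = H, α(β(D)) = α(H) = F, α(β(E)) = α(C) = C, α(β(F)) = α(F) = A, α(β(G)) = α(J) = G, α(β(H)) = α(B) = I, α(β(I)) = α(A) = D, α(β(J)) = α(D) = J.
Hence αβ = [B E H F C A G I D J].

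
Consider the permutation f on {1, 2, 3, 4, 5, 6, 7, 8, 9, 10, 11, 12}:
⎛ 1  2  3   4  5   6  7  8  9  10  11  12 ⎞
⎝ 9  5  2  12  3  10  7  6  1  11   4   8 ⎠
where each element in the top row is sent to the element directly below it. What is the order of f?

Decomposing into disjoint cycles gives cycle lengths 6, 3, 2, 1.
Since disjoint cycles commute, ord(f) = lcm(6, 3, 2) = 6.

6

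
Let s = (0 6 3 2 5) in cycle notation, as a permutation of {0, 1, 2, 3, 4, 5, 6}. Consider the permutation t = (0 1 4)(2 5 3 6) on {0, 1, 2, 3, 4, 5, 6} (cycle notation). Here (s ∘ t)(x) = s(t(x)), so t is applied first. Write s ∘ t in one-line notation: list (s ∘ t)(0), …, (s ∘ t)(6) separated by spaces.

1 4 0 3 6 2 5

(s ∘ t)(x) = s(t(x)). Computing each image: s(t(0)) = s(1) = 1, s(t(1)) = s(4) = 4, s(t(2)) = s(5) = 0, s(t(3)) = s(6) = 3, s(t(4)) = s(0) = 6, s(t(5)) = s(3) = 2, s(t(6)) = s(2) = 5.
Hence s ∘ t = [1 4 0 3 6 2 5].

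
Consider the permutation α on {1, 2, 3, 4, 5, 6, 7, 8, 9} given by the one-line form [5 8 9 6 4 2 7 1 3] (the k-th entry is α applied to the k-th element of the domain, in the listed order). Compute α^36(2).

Tracing 2 → 8 → … returns to 2 after 6 steps, so 2 lies in a 6-cycle (1 5 4 6 2 8).
Powers repeat with period 6 on this cycle, and 36 mod 6 = 0, so α^36(2) = α^0(2).
So α^36(2) = 2.

2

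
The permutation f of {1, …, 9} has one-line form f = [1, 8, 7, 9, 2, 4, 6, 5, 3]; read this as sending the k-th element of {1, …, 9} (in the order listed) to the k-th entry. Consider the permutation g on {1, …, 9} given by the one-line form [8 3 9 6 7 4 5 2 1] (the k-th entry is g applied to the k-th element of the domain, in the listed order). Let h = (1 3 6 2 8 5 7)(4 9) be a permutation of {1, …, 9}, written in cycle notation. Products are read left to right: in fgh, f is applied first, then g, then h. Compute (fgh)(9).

4

(fgh)(9) = h(g(f(9))). f(9) = 3, then g(3) = 9, then h(9) = 4, so the result is 4.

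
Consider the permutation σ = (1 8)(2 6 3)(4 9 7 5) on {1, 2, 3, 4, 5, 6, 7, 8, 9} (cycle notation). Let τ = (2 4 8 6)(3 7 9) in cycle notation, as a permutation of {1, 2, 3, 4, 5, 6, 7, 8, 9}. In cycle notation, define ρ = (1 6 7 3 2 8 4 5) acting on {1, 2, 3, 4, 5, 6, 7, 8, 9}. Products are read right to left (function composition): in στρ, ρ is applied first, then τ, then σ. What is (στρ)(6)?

(στρ)(6) = σ(τ(ρ(6))). ρ(6) = 7, then τ(7) = 9, then σ(9) = 7, so the result is 7.

7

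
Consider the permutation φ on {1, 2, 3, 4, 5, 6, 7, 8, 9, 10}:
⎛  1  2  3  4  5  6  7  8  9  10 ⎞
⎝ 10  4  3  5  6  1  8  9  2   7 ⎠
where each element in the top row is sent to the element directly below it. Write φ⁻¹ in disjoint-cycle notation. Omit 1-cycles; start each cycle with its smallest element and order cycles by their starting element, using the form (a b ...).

First write φ in disjoint cycles: (1 10 7 8 9 2 4 5 6).
The inverse reverses every cycle; in canonical form, φ⁻¹ = (1 6 5 4 2 9 8 7 10).

(1 6 5 4 2 9 8 7 10)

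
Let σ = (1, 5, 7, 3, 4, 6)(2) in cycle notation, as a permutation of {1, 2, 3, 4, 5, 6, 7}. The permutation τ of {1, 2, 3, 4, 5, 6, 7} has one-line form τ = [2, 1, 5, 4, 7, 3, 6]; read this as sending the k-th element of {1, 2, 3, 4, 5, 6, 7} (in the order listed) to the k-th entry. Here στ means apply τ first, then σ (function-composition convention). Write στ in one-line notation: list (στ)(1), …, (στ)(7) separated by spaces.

2 5 7 6 3 4 1

(στ)(x) = σ(τ(x)). Computing each image: σ(τ(1)) = σ(2) = 2, σ(τ(2)) = σ(1) = 5, σ(τ(3)) = σ(5) = 7, σ(τ(4)) = σ(4) = 6, σ(τ(5)) = σ(7) = 3, σ(τ(6)) = σ(3) = 4, σ(τ(7)) = σ(6) = 1.
Hence στ = [2 5 7 6 3 4 1].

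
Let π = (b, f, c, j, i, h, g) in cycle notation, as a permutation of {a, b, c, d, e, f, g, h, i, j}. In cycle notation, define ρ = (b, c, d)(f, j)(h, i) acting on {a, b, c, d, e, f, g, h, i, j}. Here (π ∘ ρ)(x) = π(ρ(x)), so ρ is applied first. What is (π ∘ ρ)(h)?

h

(π ∘ ρ)(h) = π(ρ(h)). ρ(h) = i, then π(i) = h. So (π ∘ ρ)(h) = h.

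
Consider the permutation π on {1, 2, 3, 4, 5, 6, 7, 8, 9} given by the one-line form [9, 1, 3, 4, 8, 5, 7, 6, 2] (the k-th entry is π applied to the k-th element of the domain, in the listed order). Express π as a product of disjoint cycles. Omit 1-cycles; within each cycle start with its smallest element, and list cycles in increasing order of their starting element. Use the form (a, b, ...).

(1, 9, 2)(5, 8, 6)

Start at 1 and follow images: 1 → 9 → 2 → 1, giving the cycle (1, 9, 2).
Continuing from each remaining unvisited element yields (1, 9, 2)(5, 8, 6).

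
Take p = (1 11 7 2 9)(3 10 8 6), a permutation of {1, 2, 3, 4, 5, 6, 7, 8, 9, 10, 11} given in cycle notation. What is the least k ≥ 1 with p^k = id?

20

The disjoint cycles have lengths 5, 4, 1, 1.
The order is lcm(5, 4) = 20.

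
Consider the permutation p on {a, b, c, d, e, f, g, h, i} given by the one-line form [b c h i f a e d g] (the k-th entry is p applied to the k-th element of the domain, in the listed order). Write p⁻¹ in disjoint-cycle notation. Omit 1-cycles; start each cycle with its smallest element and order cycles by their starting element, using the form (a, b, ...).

(a, f, e, g, i, d, h, c, b)

The cycle decomposition of p is (a, b, c, h, d, i, g, e, f).
Reversing each cycle (and rotating so the smallest element leads) gives p⁻¹ = (a, f, e, g, i, d, h, c, b).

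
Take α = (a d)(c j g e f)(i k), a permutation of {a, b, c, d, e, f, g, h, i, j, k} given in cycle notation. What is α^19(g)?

j

g lies in the 5-cycle (c j g e f).
Powers repeat with period 5 on this cycle, and 19 mod 5 = 4, so α^19(g) = α^4(g).
Advancing 4 steps from g: g → e → f → c → j.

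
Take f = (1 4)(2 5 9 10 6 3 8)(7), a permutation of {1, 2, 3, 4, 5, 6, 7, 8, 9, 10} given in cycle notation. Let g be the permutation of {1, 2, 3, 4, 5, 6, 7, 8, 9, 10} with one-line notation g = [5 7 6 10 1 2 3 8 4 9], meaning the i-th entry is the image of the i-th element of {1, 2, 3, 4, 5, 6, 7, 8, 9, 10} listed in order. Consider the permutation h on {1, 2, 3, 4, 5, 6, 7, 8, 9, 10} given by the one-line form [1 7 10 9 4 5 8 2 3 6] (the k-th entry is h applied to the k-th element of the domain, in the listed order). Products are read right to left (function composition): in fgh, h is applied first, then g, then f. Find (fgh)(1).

9

Apply the permutations in order: h(1) = 1, then g(1) = 5, then f(5) = 9. So (fgh)(1) = 9.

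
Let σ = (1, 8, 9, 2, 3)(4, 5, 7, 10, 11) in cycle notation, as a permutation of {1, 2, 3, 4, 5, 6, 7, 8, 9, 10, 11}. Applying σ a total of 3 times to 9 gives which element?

9 lies in the 5-cycle (1, 8, 9, 2, 3).
Stepping 3 places around the cycle: 9 → 2 → 3 → 1.

1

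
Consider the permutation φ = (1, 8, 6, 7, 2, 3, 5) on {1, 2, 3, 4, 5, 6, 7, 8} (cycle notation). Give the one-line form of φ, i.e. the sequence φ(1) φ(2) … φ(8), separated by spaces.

Image by image: 1↦8, 2↦3, 3↦5, 4↦4, 5↦1, 6↦7, 7↦2, 8↦6.
Listing these in domain order gives 8 3 5 4 1 7 2 6.

8 3 5 4 1 7 2 6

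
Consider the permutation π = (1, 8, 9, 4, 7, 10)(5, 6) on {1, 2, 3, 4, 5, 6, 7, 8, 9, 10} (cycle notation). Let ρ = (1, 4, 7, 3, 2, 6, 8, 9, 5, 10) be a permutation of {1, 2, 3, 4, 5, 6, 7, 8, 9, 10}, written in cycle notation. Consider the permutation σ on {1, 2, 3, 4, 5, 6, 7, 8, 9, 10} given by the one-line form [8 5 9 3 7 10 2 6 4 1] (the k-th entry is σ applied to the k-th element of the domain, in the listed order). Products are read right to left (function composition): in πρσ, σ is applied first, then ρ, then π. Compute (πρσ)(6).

8

(πρσ)(6) = π(ρ(σ(6))). σ(6) = 10, then ρ(10) = 1, then π(1) = 8, so the result is 8.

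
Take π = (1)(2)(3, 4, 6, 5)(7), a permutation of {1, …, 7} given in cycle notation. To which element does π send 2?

2

The 1-cycle (2) fixes 2, so π(2) = 2.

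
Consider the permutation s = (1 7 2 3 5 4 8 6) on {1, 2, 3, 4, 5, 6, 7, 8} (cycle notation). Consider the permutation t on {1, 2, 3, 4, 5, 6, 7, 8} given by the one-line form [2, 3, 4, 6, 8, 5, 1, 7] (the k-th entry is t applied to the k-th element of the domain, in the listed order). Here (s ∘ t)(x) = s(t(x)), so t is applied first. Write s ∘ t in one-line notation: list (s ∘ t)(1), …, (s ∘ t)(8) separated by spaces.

3 5 8 1 6 4 7 2

(s ∘ t)(x) = s(t(x)). Computing each image: s(t(1)) = s(2) = 3, s(t(2)) = s(3) = 5, s(t(3)) = s(4) = 8, s(t(4)) = s(6) = 1, s(t(5)) = s(8) = 6, s(t(6)) = s(5) = 4, s(t(7)) = s(1) = 7, s(t(8)) = s(7) = 2.
Hence s ∘ t = [3 5 8 1 6 4 7 2].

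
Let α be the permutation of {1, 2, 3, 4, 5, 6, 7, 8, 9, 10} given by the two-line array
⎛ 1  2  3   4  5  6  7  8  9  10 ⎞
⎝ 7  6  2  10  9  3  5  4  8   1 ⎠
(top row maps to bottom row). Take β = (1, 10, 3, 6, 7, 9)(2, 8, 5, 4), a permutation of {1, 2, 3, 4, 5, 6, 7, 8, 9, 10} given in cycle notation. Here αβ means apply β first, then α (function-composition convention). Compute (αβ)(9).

7

(αβ)(9) = α(β(9)). β(9) = 1, then α(1) = 7. So (αβ)(9) = 7.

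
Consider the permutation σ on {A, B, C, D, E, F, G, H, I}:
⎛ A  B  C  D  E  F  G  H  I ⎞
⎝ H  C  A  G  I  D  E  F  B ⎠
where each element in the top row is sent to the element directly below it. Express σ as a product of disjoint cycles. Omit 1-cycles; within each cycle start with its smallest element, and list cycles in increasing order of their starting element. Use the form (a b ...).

Iterating σ from A gives A → H → F → D → G → E → I → B → C → A; that is the 9-cycle (A H F D G E I B C).
Repeating from the next unused element and collecting all non-trivial cycles gives (A H F D G E I B C).

(A H F D G E I B C)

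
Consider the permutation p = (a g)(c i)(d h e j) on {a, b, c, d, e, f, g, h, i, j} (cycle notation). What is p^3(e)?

e lies in the 4-cycle (d h e j).
Advancing 3 steps from e: e → j → d → h.

h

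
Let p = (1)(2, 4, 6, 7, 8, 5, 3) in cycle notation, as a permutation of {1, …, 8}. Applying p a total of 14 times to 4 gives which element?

4

4 lies in the 7-cycle (2, 4, 6, 7, 8, 5, 3).
Since the cycle has length 7, p^14 acts on it the same as p^0 (14 mod 7 = 0).
So p^14(4) = 4.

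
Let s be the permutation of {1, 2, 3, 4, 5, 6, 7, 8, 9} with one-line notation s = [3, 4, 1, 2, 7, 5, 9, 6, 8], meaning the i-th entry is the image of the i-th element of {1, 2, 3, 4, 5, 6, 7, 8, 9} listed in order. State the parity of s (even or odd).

In disjoint-cycle form the cycle lengths are 5, 2, 2.
A cycle is odd iff its length is even; s has 2 even-length cycles, so sgn(s) = (−1)^2 and s is even.

even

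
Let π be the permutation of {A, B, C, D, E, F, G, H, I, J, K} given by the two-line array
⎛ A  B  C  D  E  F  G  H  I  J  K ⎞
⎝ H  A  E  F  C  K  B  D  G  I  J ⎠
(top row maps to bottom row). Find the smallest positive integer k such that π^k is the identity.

Decomposing into disjoint cycles gives cycle lengths 9, 2.
Since disjoint cycles commute, ord(π) = lcm(9, 2) = 18.

18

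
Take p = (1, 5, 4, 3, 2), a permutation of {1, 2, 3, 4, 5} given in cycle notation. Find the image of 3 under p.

Within (1, 5, 4, 3, 2), 3 ↦ 2.

2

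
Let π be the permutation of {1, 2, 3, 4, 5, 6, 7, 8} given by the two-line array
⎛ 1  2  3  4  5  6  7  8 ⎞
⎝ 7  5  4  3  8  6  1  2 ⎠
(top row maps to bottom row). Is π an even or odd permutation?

In disjoint-cycle form the cycle lengths are 3, 2, 2, 1.
A cycle is odd iff its length is even; π has 2 even-length cycles, so sgn(π) = (−1)^2 and π is even.

even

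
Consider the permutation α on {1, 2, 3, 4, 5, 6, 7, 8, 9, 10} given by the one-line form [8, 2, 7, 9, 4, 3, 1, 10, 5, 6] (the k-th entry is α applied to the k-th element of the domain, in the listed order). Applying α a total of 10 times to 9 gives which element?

5

Tracing 9 → 5 → … returns to 9 after 3 steps, so 9 lies in a 3-cycle (4 9 5).
Powers repeat with period 3 on this cycle, and 10 mod 3 = 1, so α^10(9) = α^1(9).
Stepping 1 place around the cycle: 9 → 5.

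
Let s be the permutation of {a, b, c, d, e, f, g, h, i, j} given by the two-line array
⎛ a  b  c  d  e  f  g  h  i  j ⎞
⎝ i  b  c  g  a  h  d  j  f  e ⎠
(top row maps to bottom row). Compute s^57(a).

h

Tracing a → i → … returns to a after 6 steps, so a lies in a 6-cycle (a, i, f, h, j, e).
Since the cycle has length 6, s^57 acts on it the same as s^3 (57 mod 6 = 3).
Advancing 3 steps from a: a → i → f → h.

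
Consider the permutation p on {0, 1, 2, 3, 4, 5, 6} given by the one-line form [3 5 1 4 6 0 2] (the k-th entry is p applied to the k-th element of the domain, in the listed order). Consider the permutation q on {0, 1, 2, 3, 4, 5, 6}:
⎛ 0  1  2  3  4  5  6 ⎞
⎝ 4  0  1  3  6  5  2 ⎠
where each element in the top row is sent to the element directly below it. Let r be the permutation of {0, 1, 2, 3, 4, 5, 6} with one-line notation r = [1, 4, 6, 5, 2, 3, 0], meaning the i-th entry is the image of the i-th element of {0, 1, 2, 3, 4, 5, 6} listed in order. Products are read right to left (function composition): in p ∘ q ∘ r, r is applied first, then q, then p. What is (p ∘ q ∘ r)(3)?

(p ∘ q ∘ r)(3) = p(q(r(3))). r(3) = 5, then q(5) = 5, then p(5) = 0, so the result is 0.

0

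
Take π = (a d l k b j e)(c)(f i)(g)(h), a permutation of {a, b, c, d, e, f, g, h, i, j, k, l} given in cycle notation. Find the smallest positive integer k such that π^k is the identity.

14

The disjoint cycles have lengths 7, 2, 1, 1, 1.
Since disjoint cycles commute, ord(π) = lcm(7, 2) = 14.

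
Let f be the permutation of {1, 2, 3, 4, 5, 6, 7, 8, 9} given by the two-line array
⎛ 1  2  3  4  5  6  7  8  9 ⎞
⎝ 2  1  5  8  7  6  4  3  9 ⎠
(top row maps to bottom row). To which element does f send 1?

2

The entry below 1 in the array is 2, so f(1) = 2.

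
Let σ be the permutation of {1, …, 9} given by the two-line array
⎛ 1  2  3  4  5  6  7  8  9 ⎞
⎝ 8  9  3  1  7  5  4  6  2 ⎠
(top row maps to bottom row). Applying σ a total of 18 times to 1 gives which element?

1

Tracing 1 → 8 → … returns to 1 after 6 steps, so 1 lies in a 6-cycle (1 8 6 5 7 4).
On a 6-cycle, σ^6 is the identity, so σ^18 = σ^0 there (18 ≡ 0 mod 6).
So σ^18(1) = 1.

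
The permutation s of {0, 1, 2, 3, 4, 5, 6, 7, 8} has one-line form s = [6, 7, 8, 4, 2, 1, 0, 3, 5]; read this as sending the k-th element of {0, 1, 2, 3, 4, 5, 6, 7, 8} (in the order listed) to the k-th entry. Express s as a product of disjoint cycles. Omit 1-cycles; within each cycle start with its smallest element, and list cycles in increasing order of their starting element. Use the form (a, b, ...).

(0, 6)(1, 7, 3, 4, 2, 8, 5)

Start at 0 and follow images: 0 → 6 → 0, giving the cycle (0, 6).
Repeating from the next unused element and collecting all non-trivial cycles gives (0, 6)(1, 7, 3, 4, 2, 8, 5).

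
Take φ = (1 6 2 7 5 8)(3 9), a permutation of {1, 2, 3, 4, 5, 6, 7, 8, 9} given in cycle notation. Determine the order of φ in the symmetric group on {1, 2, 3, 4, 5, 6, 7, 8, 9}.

6

The cycle type of φ is (6, 2, 1).
The order of φ is the least common multiple of its cycle lengths: lcm(6, 2) = 6.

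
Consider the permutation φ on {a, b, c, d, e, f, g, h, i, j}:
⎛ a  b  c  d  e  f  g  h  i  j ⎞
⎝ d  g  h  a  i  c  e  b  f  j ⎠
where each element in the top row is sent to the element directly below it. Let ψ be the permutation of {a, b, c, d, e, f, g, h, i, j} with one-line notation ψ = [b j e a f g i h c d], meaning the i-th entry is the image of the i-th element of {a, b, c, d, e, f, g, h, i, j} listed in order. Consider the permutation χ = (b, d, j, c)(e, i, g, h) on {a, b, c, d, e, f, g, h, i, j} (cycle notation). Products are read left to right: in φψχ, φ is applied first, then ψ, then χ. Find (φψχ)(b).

Apply the permutations in order: φ(b) = g, then ψ(g) = i, then χ(i) = g. So (φψχ)(b) = g.

g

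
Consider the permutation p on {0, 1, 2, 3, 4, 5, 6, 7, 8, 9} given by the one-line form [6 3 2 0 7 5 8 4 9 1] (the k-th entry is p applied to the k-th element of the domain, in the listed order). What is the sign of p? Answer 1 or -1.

1

In disjoint-cycle form the cycle lengths are 6, 2, 1, 1.
A cycle of length ℓ contributes ℓ−1 transpositions, so p is a product of 5 + 1 = 6 transpositions — even.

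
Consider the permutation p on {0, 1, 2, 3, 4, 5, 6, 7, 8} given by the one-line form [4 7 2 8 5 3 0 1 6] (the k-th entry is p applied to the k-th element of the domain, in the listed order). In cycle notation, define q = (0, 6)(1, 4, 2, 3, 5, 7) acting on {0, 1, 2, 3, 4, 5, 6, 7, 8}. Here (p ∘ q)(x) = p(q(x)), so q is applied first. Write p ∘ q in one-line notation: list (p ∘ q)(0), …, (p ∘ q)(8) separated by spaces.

For each element, apply q then p: 0 → 6 → 0; 1 → 4 → 5; 2 → 3 → 8; 3 → 5 → 3; 4 → 2 → 2; 5 → 7 → 1; 6 → 0 → 4; 7 → 1 → 7; 8 → 8 → 6.
So p ∘ q in one-line form is 0 5 8 3 2 1 4 7 6.

0 5 8 3 2 1 4 7 6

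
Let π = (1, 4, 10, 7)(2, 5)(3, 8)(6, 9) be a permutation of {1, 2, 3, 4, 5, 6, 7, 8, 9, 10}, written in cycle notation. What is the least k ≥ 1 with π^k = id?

4

The cycle type of π is (4, 2, 2, 2).
Since disjoint cycles commute, ord(π) = lcm(4, 2, 2, 2) = 4.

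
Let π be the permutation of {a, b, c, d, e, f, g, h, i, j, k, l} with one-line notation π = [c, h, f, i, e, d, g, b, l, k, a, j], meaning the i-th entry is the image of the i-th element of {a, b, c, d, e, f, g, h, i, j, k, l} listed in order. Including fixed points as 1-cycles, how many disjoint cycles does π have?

The cycle decomposition is (a, c, f, d, i, l, j, k)(b, h)(e)(g), which has 4 cycles (counting 1-cycles).

4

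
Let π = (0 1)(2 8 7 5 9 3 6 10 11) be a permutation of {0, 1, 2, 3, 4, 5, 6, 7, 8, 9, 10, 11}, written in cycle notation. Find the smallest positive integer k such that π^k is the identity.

18

The disjoint cycles have lengths 9, 2, 1.
Since disjoint cycles commute, ord(π) = lcm(9, 2) = 18.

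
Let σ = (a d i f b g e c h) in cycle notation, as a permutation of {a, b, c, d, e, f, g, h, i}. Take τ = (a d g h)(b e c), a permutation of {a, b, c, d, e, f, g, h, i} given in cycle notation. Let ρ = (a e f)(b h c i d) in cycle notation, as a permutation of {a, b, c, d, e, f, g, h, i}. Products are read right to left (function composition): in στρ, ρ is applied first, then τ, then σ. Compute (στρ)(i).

(στρ)(i) = σ(τ(ρ(i))). ρ(i) = d, then τ(d) = g, then σ(g) = e, so the result is e.

e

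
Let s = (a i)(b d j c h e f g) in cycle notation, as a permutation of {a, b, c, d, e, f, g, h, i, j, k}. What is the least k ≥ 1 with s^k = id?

The cycle type of s is (8, 2, 1).
The order is lcm(8, 2) = 8.

8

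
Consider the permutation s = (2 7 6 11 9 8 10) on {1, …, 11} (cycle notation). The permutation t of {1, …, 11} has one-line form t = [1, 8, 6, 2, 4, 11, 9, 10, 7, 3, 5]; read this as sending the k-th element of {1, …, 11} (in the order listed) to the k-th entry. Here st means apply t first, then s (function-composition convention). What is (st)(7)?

t(7) = 9, then s(9) = 8; composing gives (st)(7) = 8.

8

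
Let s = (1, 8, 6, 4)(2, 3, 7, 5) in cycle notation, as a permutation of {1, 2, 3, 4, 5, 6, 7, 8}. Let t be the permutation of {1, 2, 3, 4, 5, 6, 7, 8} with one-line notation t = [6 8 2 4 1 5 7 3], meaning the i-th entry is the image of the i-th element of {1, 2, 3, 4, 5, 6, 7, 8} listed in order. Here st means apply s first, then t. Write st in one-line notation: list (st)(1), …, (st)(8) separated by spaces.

3 2 7 6 8 4 1 5

Chase each element through s then t: 1 → 8 → 3; 2 → 3 → 2; 3 → 7 → 7; 4 → 1 → 6; 5 → 2 → 8; 6 → 4 → 4; 7 → 5 → 1; 8 → 6 → 5.
So st in one-line form is 3 2 7 6 8 4 1 5.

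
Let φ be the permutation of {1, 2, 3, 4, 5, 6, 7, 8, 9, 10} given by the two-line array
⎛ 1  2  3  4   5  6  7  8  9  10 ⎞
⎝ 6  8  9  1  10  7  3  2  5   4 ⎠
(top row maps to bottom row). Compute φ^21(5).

7

Tracing 5 → 10 → … returns to 5 after 8 steps, so 5 lies in an 8-cycle (1, 6, 7, 3, 9, 5, 10, 4).
Since the cycle has length 8, φ^21 acts on it the same as φ^5 (21 mod 8 = 5).
Stepping 5 places around the cycle: 5 → 10 → 4 → 1 → 6 → 7.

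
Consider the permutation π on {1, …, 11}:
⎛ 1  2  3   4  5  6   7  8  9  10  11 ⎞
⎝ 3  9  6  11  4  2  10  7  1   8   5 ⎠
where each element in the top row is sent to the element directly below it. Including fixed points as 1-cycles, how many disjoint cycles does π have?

The cycle decomposition is (1 3 6 2 9)(4 11 5)(7 10 8), which has 3 cycles (counting 1-cycles).

3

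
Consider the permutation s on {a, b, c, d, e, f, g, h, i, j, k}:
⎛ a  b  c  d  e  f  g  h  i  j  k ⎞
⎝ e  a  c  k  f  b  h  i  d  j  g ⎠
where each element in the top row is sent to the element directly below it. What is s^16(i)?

Tracing i → d → … returns to i after 5 steps, so i lies in a 5-cycle (d k g h i).
Powers repeat with period 5 on this cycle, and 16 mod 5 = 1, so s^16(i) = s^1(i).
Stepping 1 place around the cycle: i → d.

d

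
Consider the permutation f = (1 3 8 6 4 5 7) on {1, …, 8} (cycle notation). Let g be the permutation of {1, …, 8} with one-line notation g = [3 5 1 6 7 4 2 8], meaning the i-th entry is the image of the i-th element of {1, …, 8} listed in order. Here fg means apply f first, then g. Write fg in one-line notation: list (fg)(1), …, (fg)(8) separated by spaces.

1 5 8 7 2 6 3 4

(fg)(x) = g(f(x)). Computing each image: g(f(1)) = g(3) = 1, g(f(2)) = g(2) = 5, g(f(3)) = g(8) = 8, g(f(4)) = g(5) = 7, g(f(5)) = g(7) = 2, g(f(6)) = g(4) = 6, g(f(7)) = g(1) = 3, g(f(8)) = g(6) = 4.
Hence fg = [1 5 8 7 2 6 3 4].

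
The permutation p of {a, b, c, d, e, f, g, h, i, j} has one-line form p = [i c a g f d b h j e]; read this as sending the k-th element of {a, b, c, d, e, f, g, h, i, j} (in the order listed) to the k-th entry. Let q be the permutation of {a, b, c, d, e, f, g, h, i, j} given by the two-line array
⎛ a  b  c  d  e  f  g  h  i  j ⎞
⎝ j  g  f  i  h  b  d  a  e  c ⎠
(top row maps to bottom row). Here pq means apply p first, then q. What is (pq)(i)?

c

p(i) = j, then q(j) = c; composing gives (pq)(i) = c.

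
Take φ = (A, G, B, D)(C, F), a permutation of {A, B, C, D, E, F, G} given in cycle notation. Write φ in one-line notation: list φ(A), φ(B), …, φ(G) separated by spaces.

G D F A E C B

Reading each image from the cycles: A→G, B→D, C→F, D→A, E→E, F→C, G→B.
So the one-line form is G D F A E C B.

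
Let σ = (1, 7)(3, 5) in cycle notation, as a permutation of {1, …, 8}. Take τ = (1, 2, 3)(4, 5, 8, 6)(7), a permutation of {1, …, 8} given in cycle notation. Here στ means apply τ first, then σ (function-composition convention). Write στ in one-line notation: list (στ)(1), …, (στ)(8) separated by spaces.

2 5 7 3 8 4 1 6

(στ)(x) = σ(τ(x)). Computing each image: σ(τ(1)) = σ(2) = 2, σ(τ(2)) = σ(3) = 5, σ(τ(3)) = σ(1) = 7, σ(τ(4)) = σ(5) = 3, σ(τ(5)) = σ(8) = 8, σ(τ(6)) = σ(4) = 4, σ(τ(7)) = σ(7) = 1, σ(τ(8)) = σ(6) = 6.
Hence στ = [2 5 7 3 8 4 1 6].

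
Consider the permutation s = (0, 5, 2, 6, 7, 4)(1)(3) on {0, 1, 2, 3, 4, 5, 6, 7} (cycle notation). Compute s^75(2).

2 lies in the 6-cycle (0, 5, 2, 6, 7, 4).
On a 6-cycle, s^6 is the identity, so s^75 = s^3 there (75 ≡ 3 mod 6).
Stepping 3 places around the cycle: 2 → 6 → 7 → 4.

4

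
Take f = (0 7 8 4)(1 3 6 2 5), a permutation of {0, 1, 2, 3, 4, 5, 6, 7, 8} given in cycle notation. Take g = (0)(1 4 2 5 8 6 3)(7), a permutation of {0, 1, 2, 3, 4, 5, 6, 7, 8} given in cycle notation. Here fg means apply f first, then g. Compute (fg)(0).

7

First apply f: f(0) = 7, then g(7) = 7. Thus (fg)(0) = 7.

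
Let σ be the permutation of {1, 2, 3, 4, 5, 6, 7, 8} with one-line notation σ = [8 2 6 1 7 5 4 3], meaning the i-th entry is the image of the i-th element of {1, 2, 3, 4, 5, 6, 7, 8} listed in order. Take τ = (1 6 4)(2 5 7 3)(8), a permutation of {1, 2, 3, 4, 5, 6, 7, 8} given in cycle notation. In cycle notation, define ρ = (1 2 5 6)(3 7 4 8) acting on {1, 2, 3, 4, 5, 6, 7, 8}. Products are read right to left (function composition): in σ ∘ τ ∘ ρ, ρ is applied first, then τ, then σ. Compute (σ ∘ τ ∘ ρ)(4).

(σ ∘ τ ∘ ρ)(4) = σ(τ(ρ(4))). ρ(4) = 8, then τ(8) = 8, then σ(8) = 3, so the result is 3.

3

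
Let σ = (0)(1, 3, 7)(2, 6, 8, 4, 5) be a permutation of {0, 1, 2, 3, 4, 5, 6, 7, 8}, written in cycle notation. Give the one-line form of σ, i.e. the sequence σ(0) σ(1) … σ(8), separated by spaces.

Reading each image from the cycles: 0↦0, 1↦3, 2↦6, 3↦7, 4↦5, 5↦2, 6↦8, 7↦1, 8↦4.
Listing these in domain order gives 0 3 6 7 5 2 8 1 4.

0 3 6 7 5 2 8 1 4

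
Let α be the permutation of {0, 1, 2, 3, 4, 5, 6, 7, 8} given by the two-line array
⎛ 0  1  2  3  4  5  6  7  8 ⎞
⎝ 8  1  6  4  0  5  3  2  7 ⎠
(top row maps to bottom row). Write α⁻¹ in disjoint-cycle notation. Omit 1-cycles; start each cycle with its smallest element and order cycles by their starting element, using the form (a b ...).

First write α in disjoint cycles: (0 8 7 2 6 3 4).
Reversing each cycle (and rotating so the smallest element leads) gives α⁻¹ = (0 4 3 6 2 7 8).

(0 4 3 6 2 7 8)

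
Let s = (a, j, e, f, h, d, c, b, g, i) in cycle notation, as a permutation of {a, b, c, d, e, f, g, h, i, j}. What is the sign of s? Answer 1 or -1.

-1

The cycle lengths are 10.
A cycle of length ℓ contributes ℓ−1 transpositions, so s is a product of 9 transpositions — odd.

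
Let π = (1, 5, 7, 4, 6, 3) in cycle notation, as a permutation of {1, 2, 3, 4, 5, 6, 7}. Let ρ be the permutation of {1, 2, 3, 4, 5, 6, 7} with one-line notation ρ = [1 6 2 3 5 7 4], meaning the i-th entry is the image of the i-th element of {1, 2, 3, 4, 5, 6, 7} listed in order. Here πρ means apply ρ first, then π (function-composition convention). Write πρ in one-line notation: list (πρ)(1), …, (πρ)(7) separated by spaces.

5 3 2 1 7 4 6

Chase each element through ρ then π: 1 → 1 → 5; 2 → 6 → 3; 3 → 2 → 2; 4 → 3 → 1; 5 → 5 → 7; 6 → 7 → 4; 7 → 4 → 6.
So πρ in one-line form is 5 3 2 1 7 4 6.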